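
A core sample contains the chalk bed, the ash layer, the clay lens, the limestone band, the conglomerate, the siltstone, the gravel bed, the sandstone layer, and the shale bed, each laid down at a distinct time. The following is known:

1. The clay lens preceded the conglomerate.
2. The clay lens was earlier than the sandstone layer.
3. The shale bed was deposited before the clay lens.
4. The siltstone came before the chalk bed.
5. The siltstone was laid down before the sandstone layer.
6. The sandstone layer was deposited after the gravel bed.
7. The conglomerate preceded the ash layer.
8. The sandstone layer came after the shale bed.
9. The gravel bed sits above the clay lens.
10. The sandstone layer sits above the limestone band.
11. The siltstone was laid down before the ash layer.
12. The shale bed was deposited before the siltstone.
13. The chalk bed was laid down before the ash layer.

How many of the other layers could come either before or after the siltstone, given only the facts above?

Forced before the siltstone: the shale bed; forced after the siltstone: the ash layer, the chalk bed, and the sandstone layer.
That leaves the clay lens, the conglomerate, the gravel bed, and the limestone band with no forced order relative to the siltstone — 4.

4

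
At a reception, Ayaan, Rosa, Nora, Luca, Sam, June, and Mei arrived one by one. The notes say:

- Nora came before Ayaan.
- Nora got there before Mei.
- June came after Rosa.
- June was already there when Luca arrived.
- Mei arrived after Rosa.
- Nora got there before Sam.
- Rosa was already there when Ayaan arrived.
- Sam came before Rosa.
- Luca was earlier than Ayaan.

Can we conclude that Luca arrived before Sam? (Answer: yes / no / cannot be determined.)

Tracing the constraints gives Sam → Rosa → June → Luca, so Sam must come before Luca.
That means Luca cannot be before Sam.

no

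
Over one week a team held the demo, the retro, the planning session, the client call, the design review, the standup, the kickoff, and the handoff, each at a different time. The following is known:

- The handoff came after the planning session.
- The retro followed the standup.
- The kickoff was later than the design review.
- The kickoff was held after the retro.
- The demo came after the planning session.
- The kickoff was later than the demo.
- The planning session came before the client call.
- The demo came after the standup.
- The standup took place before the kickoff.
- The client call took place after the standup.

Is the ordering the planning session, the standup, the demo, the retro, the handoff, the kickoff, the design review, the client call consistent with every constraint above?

no

The constraints require the design review before the kickoff, but in the proposed sequence the kickoff appears ahead of the design review. That one violation is enough.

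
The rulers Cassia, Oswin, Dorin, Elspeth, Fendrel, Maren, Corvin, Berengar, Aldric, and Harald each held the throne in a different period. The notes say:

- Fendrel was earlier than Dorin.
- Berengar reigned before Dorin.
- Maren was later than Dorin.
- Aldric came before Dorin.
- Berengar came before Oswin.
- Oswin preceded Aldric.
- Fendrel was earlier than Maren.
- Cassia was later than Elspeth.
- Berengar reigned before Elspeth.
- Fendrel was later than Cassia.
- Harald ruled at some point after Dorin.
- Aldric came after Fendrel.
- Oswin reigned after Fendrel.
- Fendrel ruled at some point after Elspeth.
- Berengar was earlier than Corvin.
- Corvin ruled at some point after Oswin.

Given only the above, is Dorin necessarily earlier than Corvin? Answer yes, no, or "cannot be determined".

No chain of stated constraints runs from Dorin to Corvin, and none runs from Corvin to Dorin either.
So the relative order of Dorin and Corvin is not fixed by the given facts.

cannot be determined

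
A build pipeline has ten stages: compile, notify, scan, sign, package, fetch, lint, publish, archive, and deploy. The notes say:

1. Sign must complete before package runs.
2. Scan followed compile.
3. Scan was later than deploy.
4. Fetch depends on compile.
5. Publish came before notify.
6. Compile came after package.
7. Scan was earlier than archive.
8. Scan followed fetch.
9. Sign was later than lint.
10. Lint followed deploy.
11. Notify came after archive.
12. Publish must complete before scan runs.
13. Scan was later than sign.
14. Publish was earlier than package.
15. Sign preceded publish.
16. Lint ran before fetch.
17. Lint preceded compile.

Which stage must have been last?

Every other stage has a chain of constraints placing it before notify, so notify is last.

notify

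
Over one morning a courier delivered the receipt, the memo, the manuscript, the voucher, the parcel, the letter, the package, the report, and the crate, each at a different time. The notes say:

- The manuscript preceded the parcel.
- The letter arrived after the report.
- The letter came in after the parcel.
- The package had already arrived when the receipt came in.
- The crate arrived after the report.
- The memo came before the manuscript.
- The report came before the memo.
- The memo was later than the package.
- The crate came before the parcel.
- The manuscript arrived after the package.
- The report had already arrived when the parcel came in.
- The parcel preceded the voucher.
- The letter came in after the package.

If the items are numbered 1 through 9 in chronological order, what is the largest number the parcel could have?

7

The parcel must come before the letter and the voucher — 2 items forced after it.
Everything else can be placed before the parcel in some valid order, so the parcel can sit as late as position 9 − 2 = 7.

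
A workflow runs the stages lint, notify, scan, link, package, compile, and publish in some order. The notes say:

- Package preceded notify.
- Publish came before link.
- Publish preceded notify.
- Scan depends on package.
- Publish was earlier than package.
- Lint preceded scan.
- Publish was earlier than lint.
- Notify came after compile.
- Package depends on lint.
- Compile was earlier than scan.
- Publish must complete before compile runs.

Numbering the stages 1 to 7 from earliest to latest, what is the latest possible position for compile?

Compile must come before notify and scan — 2 stages forced after it.
Everything else can be placed before compile in some valid order, so compile can sit as late as position 7 − 2 = 5.

5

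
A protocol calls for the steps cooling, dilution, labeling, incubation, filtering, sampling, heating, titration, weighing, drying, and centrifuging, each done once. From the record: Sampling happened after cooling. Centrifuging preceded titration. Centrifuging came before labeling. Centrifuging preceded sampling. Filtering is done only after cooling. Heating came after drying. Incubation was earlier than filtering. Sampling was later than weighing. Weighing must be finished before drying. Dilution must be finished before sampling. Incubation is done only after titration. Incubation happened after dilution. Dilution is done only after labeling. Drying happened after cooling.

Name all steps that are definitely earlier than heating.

cooling, drying, weighing

Directly stated before heating: drying.
Cooling reaches heating via cooling → drying → heating.
Weighing reaches heating via weighing → drying → heating.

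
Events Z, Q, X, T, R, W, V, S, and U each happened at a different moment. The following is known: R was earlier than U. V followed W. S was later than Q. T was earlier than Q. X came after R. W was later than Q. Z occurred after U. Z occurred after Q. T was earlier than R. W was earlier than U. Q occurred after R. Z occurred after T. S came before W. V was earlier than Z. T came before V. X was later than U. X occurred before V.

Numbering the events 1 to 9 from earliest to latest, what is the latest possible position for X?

7

X must come before V and Z — 2 events forced after it.
Everything else can be placed before X in some valid order, so X can sit as late as position 9 − 2 = 7.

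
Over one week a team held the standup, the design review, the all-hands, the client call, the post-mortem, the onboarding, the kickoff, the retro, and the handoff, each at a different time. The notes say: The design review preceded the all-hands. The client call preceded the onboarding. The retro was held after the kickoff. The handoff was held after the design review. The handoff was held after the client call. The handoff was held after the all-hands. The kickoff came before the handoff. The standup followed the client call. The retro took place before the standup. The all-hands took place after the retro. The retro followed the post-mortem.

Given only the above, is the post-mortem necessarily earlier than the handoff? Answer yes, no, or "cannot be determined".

yes

Chain the constraints: the post-mortem → the retro → the all-hands → the handoff. Each link is directly stated, so the post-mortem comes before the handoff.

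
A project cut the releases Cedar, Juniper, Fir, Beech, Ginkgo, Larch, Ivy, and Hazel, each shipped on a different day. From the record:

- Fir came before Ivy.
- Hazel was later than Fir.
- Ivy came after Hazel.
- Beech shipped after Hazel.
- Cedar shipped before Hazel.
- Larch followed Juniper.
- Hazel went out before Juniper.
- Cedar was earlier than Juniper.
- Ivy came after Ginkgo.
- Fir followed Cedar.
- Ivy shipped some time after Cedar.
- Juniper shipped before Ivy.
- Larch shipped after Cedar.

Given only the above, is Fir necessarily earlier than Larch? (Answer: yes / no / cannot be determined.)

yes

Chain the constraints: Fir → Hazel → Juniper → Larch. Each link is directly stated, so Fir comes before Larch.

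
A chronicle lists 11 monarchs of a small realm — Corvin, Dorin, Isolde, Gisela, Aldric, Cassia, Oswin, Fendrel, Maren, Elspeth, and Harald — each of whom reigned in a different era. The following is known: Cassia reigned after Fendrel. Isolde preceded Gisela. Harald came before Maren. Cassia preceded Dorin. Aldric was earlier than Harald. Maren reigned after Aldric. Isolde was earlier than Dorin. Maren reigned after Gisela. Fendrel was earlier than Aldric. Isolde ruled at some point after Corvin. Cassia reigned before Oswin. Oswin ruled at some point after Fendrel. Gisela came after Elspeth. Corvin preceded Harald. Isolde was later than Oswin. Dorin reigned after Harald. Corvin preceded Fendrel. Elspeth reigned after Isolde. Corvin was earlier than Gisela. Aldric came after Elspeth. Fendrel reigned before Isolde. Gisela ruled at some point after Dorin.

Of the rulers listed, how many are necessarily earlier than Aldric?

6

Directly stated before Aldric: Elspeth and Fendrel.
Cassia reaches Aldric via Cassia → Oswin → Isolde → Elspeth → Aldric.
Corvin reaches Aldric via Corvin → Fendrel → Aldric.
Isolde reaches Aldric via Isolde → Elspeth → Aldric.
Likewise Oswin reaches Aldric by chaining the stated constraints.
No chain forces Maren (or any of the others) ahead of Aldric.
That's Cassia, Corvin, Elspeth, Fendrel, Isolde, and Oswin — 6 in all.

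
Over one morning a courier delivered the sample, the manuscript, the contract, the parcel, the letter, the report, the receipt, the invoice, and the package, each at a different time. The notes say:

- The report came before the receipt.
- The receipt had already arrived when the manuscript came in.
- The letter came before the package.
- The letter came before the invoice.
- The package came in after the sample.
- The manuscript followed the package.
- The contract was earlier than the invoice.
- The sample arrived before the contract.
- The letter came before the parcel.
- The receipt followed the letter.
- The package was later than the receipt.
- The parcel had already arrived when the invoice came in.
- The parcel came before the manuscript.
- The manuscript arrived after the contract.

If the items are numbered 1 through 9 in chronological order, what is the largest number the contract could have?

7

The contract must come before the invoice and the manuscript — 2 items forced after it.
Everything else can be placed before the contract in some valid order, so the contract can sit as late as position 9 − 2 = 7.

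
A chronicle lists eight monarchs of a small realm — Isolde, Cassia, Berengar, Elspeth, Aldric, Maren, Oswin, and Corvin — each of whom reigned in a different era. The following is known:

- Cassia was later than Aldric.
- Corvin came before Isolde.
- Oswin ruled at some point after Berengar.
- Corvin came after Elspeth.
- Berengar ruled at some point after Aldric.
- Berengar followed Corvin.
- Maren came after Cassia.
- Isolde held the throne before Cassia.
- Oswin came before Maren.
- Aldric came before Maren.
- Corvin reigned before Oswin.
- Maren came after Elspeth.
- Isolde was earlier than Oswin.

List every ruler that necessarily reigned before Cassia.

Aldric, Corvin, Elspeth, Isolde

Directly stated before Cassia: Aldric and Isolde.
Corvin reaches Cassia via Corvin → Isolde → Cassia.
Elspeth reaches Cassia via Elspeth → Corvin → Isolde → Cassia.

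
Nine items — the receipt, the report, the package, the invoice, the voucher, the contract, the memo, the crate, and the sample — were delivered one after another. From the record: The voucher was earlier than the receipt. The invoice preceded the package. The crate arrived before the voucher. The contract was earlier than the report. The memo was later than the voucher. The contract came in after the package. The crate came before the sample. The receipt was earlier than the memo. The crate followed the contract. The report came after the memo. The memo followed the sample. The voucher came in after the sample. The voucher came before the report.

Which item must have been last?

the report

Every other item has a chain of constraints placing it before the report, so the report is last.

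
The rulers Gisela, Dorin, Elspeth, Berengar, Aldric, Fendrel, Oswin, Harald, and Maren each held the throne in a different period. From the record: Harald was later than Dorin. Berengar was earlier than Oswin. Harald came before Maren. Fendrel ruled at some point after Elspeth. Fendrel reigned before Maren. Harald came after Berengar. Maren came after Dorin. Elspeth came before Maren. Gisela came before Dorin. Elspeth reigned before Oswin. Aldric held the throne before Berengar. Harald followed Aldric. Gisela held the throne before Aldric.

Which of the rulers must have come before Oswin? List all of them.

Directly stated before Oswin: Berengar and Elspeth.
Aldric reaches Oswin via Aldric → Berengar → Oswin.
Gisela reaches Oswin via Gisela → Aldric → Berengar → Oswin.

Aldric, Berengar, Elspeth, Gisela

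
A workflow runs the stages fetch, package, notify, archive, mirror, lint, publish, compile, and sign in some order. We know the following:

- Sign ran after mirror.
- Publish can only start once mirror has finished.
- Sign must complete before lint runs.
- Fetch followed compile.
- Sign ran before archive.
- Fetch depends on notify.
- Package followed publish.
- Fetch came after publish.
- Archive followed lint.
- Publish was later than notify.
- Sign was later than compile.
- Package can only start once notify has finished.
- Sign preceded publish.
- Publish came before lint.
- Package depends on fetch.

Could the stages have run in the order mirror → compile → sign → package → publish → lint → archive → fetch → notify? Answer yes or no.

no

The constraints require notify before package, but in the proposed sequence package appears ahead of notify. That one violation is enough.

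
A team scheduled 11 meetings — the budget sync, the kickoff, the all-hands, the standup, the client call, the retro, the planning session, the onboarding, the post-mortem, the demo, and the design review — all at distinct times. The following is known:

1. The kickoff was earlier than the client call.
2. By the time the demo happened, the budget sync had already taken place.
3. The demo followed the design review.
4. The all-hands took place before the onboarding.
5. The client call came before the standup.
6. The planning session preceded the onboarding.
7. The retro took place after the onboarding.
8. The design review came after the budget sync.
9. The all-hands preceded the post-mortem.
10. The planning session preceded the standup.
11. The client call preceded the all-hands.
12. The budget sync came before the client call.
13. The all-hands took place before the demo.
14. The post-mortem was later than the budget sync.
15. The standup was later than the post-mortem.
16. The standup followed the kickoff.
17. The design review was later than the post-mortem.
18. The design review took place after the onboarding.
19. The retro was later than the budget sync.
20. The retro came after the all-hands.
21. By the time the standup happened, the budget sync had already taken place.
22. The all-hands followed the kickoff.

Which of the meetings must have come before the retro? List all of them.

the all-hands, the budget sync, the client call, the kickoff, the onboarding, the planning session

Directly stated before the retro: the all-hands, the budget sync, and the onboarding.
The client call reaches the retro via the client call → the all-hands → the retro.
The kickoff reaches the retro via the kickoff → the all-hands → the retro.
The planning session reaches the retro via the planning session → the onboarding → the retro.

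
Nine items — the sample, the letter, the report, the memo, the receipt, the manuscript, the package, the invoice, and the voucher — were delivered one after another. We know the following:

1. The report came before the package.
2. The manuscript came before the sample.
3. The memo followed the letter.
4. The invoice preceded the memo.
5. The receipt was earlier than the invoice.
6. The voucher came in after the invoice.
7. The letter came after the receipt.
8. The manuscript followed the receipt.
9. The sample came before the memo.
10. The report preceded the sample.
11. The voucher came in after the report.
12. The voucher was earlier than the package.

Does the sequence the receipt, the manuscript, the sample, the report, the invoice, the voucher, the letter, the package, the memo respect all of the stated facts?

no

The constraints require the report before the sample, but in the proposed sequence the sample appears ahead of the report. That one violation is enough.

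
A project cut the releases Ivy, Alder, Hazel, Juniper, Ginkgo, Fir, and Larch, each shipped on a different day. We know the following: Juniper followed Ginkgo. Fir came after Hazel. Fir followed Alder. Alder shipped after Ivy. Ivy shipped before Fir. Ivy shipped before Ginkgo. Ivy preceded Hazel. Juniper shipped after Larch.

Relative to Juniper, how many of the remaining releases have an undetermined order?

3

Forced before Juniper: Ginkgo, Ivy, and Larch.
That leaves Alder, Fir, and Hazel with no forced order relative to Juniper — 3.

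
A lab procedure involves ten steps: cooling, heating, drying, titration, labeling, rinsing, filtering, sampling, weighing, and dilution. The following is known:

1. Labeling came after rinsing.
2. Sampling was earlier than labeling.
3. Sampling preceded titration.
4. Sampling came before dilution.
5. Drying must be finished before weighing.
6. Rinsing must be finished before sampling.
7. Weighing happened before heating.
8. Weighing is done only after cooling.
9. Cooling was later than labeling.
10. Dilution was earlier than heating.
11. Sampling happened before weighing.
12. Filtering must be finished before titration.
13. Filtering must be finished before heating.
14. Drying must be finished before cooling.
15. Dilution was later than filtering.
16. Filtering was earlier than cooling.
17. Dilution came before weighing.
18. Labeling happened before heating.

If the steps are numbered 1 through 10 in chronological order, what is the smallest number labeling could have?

Rinsing and sampling must both come before labeling — 2 forced predecessors.
Nothing else is forced ahead of labeling, so its earliest slot is position 2 + 1 = 3.

3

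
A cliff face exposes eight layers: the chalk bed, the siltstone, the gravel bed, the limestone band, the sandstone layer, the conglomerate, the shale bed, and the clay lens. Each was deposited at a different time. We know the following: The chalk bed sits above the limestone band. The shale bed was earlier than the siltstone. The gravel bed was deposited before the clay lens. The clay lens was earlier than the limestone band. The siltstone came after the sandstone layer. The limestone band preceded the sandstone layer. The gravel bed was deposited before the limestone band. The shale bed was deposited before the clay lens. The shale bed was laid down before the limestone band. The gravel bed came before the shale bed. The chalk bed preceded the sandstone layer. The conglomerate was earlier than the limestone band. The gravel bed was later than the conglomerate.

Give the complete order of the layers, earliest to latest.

The constraints fix every adjacent pair, so only one ordering works:
the conglomerate → the gravel bed → the shale bed → the clay lens → the limestone band → the chalk bed → the sandstone layer → the siltstone.

the conglomerate, the gravel bed, the shale bed, the clay lens, the limestone band, the chalk bed, the sandstone layer, the siltstone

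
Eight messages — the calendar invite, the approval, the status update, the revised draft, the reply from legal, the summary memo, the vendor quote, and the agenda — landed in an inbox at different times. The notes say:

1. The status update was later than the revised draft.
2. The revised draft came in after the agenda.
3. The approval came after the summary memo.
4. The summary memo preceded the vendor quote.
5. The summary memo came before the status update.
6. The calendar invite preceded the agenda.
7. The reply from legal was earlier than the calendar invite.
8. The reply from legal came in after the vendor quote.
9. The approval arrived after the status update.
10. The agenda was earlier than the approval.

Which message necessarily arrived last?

Every other message has a chain of constraints placing it before the approval, so the approval is last.

the approval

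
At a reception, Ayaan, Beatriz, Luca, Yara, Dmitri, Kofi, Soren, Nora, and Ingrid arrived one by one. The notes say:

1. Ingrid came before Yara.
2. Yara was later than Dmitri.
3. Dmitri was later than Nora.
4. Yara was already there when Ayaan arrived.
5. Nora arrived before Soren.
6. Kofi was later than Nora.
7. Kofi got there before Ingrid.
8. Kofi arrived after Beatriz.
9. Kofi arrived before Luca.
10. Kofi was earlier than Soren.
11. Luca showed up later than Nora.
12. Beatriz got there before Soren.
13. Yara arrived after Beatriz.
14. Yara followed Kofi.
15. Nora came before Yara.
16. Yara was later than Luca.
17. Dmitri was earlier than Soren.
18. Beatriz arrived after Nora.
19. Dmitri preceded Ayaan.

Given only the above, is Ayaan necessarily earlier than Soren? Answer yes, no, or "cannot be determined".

No chain of stated constraints runs from Ayaan to Soren, and none runs from Soren to Ayaan either.
So the relative order of Ayaan and Soren is not fixed by the given facts.

cannot be determined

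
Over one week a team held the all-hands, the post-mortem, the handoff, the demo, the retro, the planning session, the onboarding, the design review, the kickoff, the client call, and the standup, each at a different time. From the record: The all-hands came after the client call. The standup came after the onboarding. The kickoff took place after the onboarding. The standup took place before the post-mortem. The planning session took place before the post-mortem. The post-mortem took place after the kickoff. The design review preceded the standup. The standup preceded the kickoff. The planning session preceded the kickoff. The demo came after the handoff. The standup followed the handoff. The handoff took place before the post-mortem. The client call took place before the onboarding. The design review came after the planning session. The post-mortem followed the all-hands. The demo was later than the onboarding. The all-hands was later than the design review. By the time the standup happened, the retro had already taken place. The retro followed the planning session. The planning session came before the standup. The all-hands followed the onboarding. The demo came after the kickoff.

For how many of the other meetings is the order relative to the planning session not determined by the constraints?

Forced after the planning session: the all-hands, the demo, the design review, the kickoff, the post-mortem, the retro, and the standup.
That leaves the client call, the handoff, and the onboarding with no forced order relative to the planning session — 3.

3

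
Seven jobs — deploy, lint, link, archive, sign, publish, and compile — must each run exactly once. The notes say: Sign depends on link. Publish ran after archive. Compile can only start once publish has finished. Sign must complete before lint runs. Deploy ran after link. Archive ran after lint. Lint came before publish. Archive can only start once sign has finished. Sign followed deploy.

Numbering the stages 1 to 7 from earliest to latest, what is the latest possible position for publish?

6

Publish must come before compile — 1 stage forced after it.
Everything else can be placed before publish in some valid order, so publish can sit as late as position 7 − 1 = 6.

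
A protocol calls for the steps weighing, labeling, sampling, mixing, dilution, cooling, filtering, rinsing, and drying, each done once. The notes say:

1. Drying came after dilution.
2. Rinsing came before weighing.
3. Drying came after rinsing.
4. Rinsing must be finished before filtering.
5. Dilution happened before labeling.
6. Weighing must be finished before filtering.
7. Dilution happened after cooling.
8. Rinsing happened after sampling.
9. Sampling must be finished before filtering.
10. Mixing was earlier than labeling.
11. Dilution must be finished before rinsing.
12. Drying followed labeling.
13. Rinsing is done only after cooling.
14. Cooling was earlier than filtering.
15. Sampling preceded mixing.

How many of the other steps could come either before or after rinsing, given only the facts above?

Forced before rinsing: cooling, dilution, and sampling; forced after rinsing: drying, filtering, and weighing.
That leaves labeling and mixing with no forced order relative to rinsing — 2.

2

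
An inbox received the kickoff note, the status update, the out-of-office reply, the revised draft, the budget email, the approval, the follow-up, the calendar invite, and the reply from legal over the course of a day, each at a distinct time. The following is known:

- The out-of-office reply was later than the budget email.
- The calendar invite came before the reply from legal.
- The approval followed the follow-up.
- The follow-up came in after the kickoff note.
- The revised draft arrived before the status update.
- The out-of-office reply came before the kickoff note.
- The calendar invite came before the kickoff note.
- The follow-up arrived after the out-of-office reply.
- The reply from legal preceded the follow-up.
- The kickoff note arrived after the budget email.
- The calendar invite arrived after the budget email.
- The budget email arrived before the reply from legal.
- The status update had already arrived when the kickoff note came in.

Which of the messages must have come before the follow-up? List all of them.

Directly stated before the follow-up: the kickoff note, the out-of-office reply, and the reply from legal.
The budget email reaches the follow-up via the budget email → the reply from legal → the follow-up.
The calendar invite reaches the follow-up via the calendar invite → the reply from legal → the follow-up.
The revised draft reaches the follow-up via the revised draft → the status update → the kickoff note → the follow-up.
Likewise the status update reaches the follow-up by chaining the stated constraints.
No chain forces the approval ahead of the follow-up.

the budget email, the calendar invite, the kickoff note, the out-of-office reply, the reply from legal, the revised draft, the status update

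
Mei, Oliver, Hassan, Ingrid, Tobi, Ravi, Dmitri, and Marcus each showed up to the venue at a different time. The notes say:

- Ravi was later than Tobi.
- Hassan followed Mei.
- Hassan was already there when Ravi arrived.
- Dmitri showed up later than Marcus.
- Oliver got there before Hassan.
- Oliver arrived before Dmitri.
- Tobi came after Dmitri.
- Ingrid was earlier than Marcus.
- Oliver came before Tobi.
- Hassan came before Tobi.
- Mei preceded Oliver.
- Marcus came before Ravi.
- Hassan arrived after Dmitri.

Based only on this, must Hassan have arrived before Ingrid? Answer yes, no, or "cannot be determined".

Tracing the constraints gives Ingrid → Marcus → Dmitri → Hassan, so Ingrid must come before Hassan.
That means Hassan cannot be before Ingrid.

no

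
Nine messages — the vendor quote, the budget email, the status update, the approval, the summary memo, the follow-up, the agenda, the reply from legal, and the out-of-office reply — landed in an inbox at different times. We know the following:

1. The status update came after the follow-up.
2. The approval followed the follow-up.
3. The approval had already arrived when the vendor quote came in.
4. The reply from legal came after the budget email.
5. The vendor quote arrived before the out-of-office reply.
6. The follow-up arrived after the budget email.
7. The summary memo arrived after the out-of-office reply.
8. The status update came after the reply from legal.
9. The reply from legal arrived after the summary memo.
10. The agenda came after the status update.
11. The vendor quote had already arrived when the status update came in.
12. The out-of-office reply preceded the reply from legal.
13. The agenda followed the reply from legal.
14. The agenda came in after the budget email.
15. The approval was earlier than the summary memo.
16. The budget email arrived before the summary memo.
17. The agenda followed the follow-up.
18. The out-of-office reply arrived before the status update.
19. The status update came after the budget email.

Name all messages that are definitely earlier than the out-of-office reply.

Directly stated before the out-of-office reply: the vendor quote.
The approval reaches the out-of-office reply via the approval → the vendor quote → the out-of-office reply.
The budget email reaches the out-of-office reply via the budget email → the follow-up → the approval → the vendor quote → the out-of-office reply.
The follow-up reaches the out-of-office reply via the follow-up → the approval → the vendor quote → the out-of-office reply.

the approval, the budget email, the follow-up, the vendor quote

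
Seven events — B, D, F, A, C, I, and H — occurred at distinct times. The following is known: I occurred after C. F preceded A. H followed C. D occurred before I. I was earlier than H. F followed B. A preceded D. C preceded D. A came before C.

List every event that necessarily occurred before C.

Directly stated before C: A.
B reaches C via B → F → A → C.
F reaches C via F → A → C.
No chain forces D (or any of the others) ahead of C.

A, B, F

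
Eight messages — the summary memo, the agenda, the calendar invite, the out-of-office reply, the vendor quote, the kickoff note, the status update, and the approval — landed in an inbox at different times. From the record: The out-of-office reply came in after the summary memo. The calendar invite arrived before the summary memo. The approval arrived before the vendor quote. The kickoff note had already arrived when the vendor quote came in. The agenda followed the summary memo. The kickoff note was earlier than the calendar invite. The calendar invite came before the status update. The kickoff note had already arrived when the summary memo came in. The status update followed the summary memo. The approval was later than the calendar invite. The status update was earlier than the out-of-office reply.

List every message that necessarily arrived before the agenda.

the calendar invite, the kickoff note, the summary memo

Directly stated before the agenda: the summary memo.
The calendar invite reaches the agenda via the calendar invite → the summary memo → the agenda.
The kickoff note reaches the agenda via the kickoff note → the summary memo → the agenda.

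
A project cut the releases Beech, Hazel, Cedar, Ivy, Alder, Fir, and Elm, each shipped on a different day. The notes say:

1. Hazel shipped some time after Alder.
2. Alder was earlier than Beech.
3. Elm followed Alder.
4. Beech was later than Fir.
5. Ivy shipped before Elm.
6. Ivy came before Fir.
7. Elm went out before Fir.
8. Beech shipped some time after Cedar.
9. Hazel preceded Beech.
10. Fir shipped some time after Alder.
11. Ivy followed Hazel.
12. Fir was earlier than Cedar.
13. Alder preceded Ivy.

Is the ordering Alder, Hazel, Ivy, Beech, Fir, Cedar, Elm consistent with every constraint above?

The constraints require Cedar before Beech, but in the proposed sequence Beech appears ahead of Cedar. That one violation is enough.

no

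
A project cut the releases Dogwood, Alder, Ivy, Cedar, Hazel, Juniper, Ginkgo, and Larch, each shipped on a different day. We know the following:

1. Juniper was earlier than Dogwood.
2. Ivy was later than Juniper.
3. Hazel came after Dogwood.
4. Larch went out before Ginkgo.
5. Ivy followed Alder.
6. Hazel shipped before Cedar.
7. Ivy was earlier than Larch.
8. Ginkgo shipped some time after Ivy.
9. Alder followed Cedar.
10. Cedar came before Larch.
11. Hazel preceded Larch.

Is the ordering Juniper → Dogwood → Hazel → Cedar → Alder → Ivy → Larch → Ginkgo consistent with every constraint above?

Check each stated constraint against the proposed order — e.g. Hazel is ahead of Larch; Juniper is ahead of Ivy. Every pair is in the required order; nothing is violated.

yes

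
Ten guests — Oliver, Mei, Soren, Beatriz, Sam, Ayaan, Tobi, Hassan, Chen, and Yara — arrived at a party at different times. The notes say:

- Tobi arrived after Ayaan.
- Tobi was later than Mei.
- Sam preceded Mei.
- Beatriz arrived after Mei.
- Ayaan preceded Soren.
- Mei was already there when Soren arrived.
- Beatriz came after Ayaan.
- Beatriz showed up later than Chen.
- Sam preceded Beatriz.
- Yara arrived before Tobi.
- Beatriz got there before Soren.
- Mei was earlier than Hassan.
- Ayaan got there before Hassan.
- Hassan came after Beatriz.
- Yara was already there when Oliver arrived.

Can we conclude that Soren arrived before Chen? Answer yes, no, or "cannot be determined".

no

Tracing the constraints gives Chen → Beatriz → Soren, so Chen must come before Soren.
That means Soren cannot be before Chen.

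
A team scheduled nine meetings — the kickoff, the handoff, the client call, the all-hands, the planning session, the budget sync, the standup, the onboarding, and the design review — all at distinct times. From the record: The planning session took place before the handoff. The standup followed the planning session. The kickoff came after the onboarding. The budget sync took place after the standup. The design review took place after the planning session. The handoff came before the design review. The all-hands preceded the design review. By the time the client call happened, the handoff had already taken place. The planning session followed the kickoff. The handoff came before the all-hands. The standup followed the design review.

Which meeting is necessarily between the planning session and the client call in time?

the handoff

Tracing the constraints gives the planning session → the handoff → the client call, so the handoff sits after the planning session and before the client call.
No other meeting is forced both after the planning session and before the client call.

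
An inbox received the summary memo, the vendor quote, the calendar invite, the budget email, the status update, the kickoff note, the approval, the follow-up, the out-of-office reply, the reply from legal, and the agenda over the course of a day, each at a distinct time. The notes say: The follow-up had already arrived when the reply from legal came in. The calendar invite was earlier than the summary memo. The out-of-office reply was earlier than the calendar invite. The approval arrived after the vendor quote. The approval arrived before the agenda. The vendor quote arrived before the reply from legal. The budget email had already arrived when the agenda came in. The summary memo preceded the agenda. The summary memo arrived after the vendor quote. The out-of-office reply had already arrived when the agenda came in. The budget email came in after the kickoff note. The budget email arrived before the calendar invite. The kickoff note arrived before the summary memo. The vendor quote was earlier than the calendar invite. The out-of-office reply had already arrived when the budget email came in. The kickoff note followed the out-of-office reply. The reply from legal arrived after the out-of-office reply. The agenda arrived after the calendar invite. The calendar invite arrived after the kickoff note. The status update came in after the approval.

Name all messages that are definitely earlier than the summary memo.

Directly stated before the summary memo: the calendar invite, the kickoff note, and the vendor quote.
The budget email reaches the summary memo via the budget email → the calendar invite → the summary memo.
The out-of-office reply reaches the summary memo via the out-of-office reply → the calendar invite → the summary memo.

the budget email, the calendar invite, the kickoff note, the out-of-office reply, the vendor quote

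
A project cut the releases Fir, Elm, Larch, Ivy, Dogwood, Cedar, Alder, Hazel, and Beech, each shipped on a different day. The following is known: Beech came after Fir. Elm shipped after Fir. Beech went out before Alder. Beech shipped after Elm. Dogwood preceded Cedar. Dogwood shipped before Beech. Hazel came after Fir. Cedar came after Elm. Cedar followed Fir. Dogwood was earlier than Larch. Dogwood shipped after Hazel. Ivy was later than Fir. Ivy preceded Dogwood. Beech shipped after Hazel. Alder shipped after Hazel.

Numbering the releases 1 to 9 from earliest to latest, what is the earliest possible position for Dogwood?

Fir, Hazel, and Ivy must all come before Dogwood — 3 forced predecessors.
Nothing else is forced ahead of Dogwood, so its earliest slot is position 3 + 1 = 4.

4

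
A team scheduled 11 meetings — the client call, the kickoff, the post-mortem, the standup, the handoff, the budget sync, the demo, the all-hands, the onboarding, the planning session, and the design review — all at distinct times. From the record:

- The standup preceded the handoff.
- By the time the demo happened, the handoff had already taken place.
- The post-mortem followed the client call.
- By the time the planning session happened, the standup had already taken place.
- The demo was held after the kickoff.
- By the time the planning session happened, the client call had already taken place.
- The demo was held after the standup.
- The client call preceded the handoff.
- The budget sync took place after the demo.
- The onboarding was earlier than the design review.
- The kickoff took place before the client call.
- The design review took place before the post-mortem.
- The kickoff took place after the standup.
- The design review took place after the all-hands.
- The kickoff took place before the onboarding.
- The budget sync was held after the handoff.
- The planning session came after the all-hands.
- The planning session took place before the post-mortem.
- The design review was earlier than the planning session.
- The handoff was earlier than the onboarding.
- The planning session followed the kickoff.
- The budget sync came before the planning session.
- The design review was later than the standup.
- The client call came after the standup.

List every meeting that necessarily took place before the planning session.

the all-hands, the budget sync, the client call, the demo, the design review, the handoff, the kickoff, the onboarding, the standup

Directly stated before the planning session: the all-hands, the budget sync, the client call, the design review, the kickoff, and the standup.
The demo reaches the planning session via the demo → the budget sync → the planning session.
The handoff reaches the planning session via the handoff → the budget sync → the planning session.
The onboarding reaches the planning session via the onboarding → the design review → the planning session.
No chain forces the post-mortem ahead of the planning session.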